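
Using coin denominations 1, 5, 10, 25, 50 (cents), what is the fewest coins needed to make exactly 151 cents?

151 − 3×50→1 − 1×1→0
Total coins = 3 + 1 = 4

4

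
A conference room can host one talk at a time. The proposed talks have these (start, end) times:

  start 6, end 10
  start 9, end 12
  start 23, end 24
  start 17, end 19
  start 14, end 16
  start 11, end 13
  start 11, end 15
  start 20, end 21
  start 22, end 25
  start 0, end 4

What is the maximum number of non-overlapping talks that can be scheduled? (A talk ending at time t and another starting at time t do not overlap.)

7

Sort by end time and greedily take each interval whose start is ≥ the last chosen end.
By end time: (0,4), (6,10), (9,12), (11,13), (11,15), (14,16), (17,19), (20,21), (23,24), (22,25).
Pick (0,4); next start ≥ 4 → (6,10); next start ≥ 10 → (11,13); next start ≥ 13 → (14,16); next start ≥ 16 → (17,19); next start ≥ 19 → (20,21); next start ≥ 21 → (23,24).
Selected 7 talks.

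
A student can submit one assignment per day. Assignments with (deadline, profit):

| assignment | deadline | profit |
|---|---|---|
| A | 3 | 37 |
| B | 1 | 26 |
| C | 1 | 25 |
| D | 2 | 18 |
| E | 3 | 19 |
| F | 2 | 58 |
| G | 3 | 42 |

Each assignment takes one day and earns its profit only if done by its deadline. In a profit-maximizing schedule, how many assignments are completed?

3

Profit order: F=58 G=42 A=37 B=26 C=25 E=19 D=18
Assign: F→slot 2, G→slot 3, A→slot 1, B skipped, C skipped, E skipped, D skipped.
Slots: [1:A] [2:F] [3:G]
3 of 7 scheduled.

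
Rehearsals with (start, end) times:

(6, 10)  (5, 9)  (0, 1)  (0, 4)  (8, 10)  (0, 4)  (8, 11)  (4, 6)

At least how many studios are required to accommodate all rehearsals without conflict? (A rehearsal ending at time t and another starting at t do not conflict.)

Count concurrent intervals with a sweep; the peak is the room count.
starts: [0, 0, 0, 4, 5, 6, 8, 8]
ends:   [1, 4, 4, 6, 9, 10, 10, 11]
s0→1 s0→2 s0→3 e1→2 e4→1 e4→0 s4→1 s5→2 e6→1 s6→2 s8→3 s8→4  — peak 4.

4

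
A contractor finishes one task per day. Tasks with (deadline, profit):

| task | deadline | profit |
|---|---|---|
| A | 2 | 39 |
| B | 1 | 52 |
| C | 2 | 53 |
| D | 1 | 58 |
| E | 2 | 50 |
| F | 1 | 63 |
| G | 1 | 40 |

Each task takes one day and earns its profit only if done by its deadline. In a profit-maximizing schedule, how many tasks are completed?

2

Profit order: F=63 D=58 C=53 B=52 E=50 G=40 A=39
Assign: F→slot 1, D skipped, C→slot 2, B skipped, E skipped, G skipped, A skipped.
Slots: [1:F] [2:C]
2 of 7 scheduled.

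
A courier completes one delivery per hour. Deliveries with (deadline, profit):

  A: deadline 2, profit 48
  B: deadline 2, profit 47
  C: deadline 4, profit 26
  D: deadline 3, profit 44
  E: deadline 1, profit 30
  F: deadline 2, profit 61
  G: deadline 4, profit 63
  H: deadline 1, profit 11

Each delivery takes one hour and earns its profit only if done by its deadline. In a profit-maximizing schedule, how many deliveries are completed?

4

Take jobs in profit order; each goes to the latest open slot no later than its deadline.
Profit order: G=63 F=61 A=48 B=47 D=44 E=30 C=26 H=11
Assign: G→slot 4, F→slot 2, A→slot 1, B skipped, D→slot 3, E skipped, C skipped, H skipped.
Slots: [1:A] [2:F] [3:D] [4:G]
4 of 8 scheduled.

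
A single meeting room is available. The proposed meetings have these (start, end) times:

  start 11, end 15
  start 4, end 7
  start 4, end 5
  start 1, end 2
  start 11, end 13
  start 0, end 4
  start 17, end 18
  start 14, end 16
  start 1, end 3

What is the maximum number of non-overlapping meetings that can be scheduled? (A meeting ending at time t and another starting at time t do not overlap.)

Order by finish time; keep every interval that doesn't clash with the previous kept one.
By end time: (1,2), (1,3), (0,4), (4,5), (4,7), (11,13), (11,15), (14,16), (17,18).
Pick (1,2); next start ≥ 2 → (4,5); next start ≥ 5 → (11,13); next start ≥ 13 → (14,16); next start ≥ 16 → (17,18).
Selected 5 meetings.

5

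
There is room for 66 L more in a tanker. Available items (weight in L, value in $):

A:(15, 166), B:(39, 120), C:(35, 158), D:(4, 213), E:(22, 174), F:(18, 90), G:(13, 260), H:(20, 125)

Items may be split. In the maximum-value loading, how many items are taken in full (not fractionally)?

Order: D (213/4=53.25) > G (260/13=20.00) > A (166/15=11.07) > E (174/22=7.91) > H (125/20=6.25) > F (90/18=5.00) > C (158/35=4.51) > B (120/39=3.08)
Fill: take D (4 @ 213) → take G (13 @ 260) → take A (15 @ 166) → take E (22 @ 174) → take 12/20 of H → 75.00; 66/66 used.
4 item(s) taken whole; one partial (take 12/20 of H).

4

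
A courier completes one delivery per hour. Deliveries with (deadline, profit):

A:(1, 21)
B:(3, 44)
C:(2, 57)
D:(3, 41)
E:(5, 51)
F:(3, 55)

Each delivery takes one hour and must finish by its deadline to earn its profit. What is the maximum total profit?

207

Take jobs in profit order; each goes to the latest open slot no later than its deadline.
By profit: C(d2,57), F(d3,55), E(d5,51), B(d3,44), D(d3,41), A(d1,21)
C→slot 2; F→slot 3; E→slot 5; B→slot 1; D skipped; A skipped.
Profit = 44 + 57 + 55 + 51 = 207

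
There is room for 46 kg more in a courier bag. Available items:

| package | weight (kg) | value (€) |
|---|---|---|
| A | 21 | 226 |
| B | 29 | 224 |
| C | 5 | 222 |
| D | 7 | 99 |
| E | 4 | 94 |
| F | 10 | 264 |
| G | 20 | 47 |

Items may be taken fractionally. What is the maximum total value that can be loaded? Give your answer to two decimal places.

894.24

Order: C (222/5=44.40) > F (264/10=26.40) > E (94/4=23.50) > D (99/7=14.14) > A (226/21=10.76) > B (224/29=7.72) > G (47/20=2.35)
Fill: take C (5 @ 222) → take F (10 @ 264) → take E (4 @ 94) → take D (7 @ 99) → take 20/21 of A → 215.24; 46/46 used.
Total value = 894.24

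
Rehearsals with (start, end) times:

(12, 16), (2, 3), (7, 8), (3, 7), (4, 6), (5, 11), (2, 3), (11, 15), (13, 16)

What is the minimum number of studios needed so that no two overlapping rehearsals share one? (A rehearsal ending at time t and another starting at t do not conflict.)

Count concurrent intervals with a sweep; the peak is the room count.
Events (time:±→running): 2:+→1 2:+→2 3:-→1 3:-→0 3:+→1 4:+→2 5:+→3 … peak 3.

3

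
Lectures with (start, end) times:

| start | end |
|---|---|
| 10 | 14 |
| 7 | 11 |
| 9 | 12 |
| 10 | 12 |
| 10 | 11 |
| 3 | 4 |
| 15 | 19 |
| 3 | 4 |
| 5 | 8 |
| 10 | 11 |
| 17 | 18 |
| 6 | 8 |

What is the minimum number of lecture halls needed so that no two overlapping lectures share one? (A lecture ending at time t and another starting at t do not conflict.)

6

starts: [3, 3, 5, 6, 7, 9, 10, 10, 10, 10, 15, 17]
ends:   [4, 4, 8, 8, 11, 11, 11, 12, 12, 14, 18, 19]
s3→1 s3→2 e4→1 e4→0 s5→1 s6→2 s7→3 e8→2 e8→1 s9→2 s10→3 s10→4 s10→5 s10→6  — peak 6.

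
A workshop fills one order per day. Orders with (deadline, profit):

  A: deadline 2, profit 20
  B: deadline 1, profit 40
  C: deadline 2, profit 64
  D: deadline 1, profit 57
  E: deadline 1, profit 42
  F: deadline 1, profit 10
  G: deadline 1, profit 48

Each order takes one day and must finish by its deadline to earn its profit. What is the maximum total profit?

121

Profit order: C=64 D=57 G=48 E=42 B=40 A=20 F=10
Assign: C→slot 2, D→slot 1, G skipped, E skipped, B skipped, A skipped, F skipped.
Slots: [1:D] [2:C]
Profit = 57 + 64 = 121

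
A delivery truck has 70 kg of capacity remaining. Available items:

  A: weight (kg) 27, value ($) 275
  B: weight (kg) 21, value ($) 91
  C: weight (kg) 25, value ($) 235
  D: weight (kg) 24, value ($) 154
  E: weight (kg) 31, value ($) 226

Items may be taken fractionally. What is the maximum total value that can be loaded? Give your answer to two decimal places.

Ratios (sorted): A 10.19, C 9.40, E 7.29, D 6.42, B 4.33
take A (27 @ 275); take C (25 @ 235); take 18/31 of E → 131.23. Capacity used 70/70.
Total value = 641.23

641.23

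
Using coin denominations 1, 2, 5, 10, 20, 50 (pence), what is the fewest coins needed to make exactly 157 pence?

5

157 − 3×50→7 − 1×5→2 − 1×2→0
Total coins = 3 + 1 + 1 = 5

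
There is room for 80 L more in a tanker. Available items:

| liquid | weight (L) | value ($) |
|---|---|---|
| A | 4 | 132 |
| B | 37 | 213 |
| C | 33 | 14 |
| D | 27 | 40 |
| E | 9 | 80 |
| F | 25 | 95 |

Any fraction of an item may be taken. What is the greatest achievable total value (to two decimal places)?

527.41

Greedy by value/weight ratio, highest first.
Ratios (sorted): A 33.00, E 8.89, B 5.76, F 3.80, D 1.48, C 0.42
take A (4 @ 132); take E (9 @ 80); take B (37 @ 213); take F (25 @ 95); take 5/27 of D → 7.41. Capacity used 80/80.
Total value = 527.41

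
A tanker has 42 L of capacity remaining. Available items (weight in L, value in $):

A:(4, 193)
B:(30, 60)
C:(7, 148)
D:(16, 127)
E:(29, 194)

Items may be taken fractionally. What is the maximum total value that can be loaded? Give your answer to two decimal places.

568.34

Order: A (193/4=48.25) > C (148/7=21.14) > D (127/16=7.94) > E (194/29=6.69) > B (60/30=2.00)
Fill: take A (4 @ 193) → take C (7 @ 148) → take D (16 @ 127) → take 15/29 of E → 100.34; 42/42 used.
Total value = 568.34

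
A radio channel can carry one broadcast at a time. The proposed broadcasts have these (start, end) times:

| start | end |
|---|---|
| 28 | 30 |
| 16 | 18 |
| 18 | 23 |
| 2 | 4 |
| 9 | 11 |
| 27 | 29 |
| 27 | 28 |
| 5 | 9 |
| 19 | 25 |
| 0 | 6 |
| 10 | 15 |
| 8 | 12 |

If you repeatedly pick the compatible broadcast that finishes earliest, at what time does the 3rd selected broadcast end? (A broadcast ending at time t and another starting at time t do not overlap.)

Sort by end time and greedily take each interval whose start is ≥ the last chosen end.
Sorted by end: (2,4)  (0,6)  (5,9)  (9,11)  (8,12)  (10,15)  (16,18)  (18,23)  (19,25)  (27,28)  (27,29)  (28,30)
take (2,4); take (5,9); take (9,11); take (16,18); take (18,23); take (27,28); take (28,30).
Selected: (2,4) (5,9) (9,11) (16,18) (18,23) (27,28) (28,30)

11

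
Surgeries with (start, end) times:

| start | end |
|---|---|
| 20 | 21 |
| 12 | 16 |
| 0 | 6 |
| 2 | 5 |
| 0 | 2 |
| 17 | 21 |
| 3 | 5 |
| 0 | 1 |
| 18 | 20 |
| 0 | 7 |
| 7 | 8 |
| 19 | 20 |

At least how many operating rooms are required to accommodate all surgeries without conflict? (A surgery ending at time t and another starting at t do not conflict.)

starts: [0, 0, 0, 0, 2, 3, 7, 12, 17, 18, 19, 20]
ends:   [1, 2, 5, 5, 6, 7, 8, 16, 20, 20, 21, 21]
s0→1 s0→2 s0→3 s0→4  — peak 4.

4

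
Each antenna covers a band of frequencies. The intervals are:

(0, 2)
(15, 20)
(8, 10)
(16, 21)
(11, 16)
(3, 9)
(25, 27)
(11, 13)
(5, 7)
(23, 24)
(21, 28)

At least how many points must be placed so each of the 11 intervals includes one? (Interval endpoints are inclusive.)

Sort by right endpoint; whenever an interval is uncovered, place a point at its right end.
Sorted: [0,2] [5,7] [3,9] [8,10] [11,13] [11,16] [15,20] [16,21] [23,24] [25,27] [21,28]
{[0,2]} hit by 2; {[5,7],[3,9]} hit by 7; {[8,10]} hit by 10; {[11,13],[11,16]} hit by 13; {[15,20],[16,21]} hit by 20; {[23,24]} hit by 24; {[25,27],[21,28]} hit by 27.
Points: 2, 7, 10, 13, 20, 24, 27 (7 total).

7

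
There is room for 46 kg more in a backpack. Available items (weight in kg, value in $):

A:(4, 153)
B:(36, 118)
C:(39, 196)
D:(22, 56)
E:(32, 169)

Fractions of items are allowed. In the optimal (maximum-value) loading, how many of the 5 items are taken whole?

2

Sort by value per unit weight and fill in that order.
Ratios (sorted): A 38.25, E 5.28, C 5.03, B 3.28, D 2.55
take A (4 @ 153); take E (32 @ 169); take 10/39 of C → 50.26. Capacity used 46/46.
2 item(s) taken whole; one partial (take 10/39 of C).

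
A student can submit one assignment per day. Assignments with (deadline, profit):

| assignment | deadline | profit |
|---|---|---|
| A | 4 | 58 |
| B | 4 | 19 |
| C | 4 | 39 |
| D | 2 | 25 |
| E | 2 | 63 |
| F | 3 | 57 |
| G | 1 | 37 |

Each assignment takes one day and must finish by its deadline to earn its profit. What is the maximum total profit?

Sort by profit descending; place each in the latest free slot ≤ its deadline.
Profit order: E=63 A=58 F=57 C=39 G=37 D=25 B=19
Assign: E→slot 2, A→slot 4, F→slot 3, C→slot 1, G skipped, D skipped, B skipped.
Slots: [1:C] [2:E] [3:F] [4:A]
Profit = 39 + 63 + 57 + 58 = 217

217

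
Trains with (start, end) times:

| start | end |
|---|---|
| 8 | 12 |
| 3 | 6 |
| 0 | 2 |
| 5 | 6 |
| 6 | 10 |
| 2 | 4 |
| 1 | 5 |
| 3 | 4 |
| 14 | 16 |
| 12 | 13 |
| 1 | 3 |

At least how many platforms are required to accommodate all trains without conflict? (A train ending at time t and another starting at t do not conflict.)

Count concurrent intervals with a sweep; the peak is the room count.
Events (time:±→running): 0:+→1 1:+→2 1:+→3 2:-→2 2:+→3 3:-→2 3:+→3 3:+→4 … peak 4.

4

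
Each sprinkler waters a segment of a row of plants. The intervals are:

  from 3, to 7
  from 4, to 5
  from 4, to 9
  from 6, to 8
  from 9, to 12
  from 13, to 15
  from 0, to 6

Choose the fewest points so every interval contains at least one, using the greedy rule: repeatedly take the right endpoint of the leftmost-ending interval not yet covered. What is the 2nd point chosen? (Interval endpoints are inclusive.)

By right end: [4,5]  [0,6]  [3,7]  [6,8]  [4,9]  [9,12]  [13,15]
[4,5] uncovered → point at 5; [6,8] uncovered → point at 8; [9,12] uncovered → point at 12; [13,15] uncovered → point at 15.
Points: 5, 8, 12, 15 (4 total).

8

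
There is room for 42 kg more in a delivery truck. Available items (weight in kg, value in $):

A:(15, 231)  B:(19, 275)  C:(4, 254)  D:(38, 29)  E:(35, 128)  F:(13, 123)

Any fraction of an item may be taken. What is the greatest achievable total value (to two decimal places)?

797.85

Order: C (254/4=63.50) > A (231/15=15.40) > B (275/19=14.47) > F (123/13=9.46) > E (128/35=3.66) > D (29/38=0.76)
Fill: take C (4 @ 254) → take A (15 @ 231) → take B (19 @ 275) → take 4/13 of F → 37.85; 42/42 used.
Total value = 797.85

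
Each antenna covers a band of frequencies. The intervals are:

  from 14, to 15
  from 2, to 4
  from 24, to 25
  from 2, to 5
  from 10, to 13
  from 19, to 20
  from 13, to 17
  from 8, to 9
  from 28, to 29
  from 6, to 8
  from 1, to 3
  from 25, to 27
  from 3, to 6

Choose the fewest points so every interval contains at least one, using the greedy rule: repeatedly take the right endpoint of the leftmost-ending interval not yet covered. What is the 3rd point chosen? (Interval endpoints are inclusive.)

13

Sort by right endpoint; whenever an interval is uncovered, place a point at its right end.
By right end: [1,3]  [2,4]  [2,5]  [3,6]  [6,8]  [8,9]  [10,13]  [14,15]  [13,17]  [19,20]  [24,25]  [25,27]  [28,29]
[1,3] uncovered → point at 3; [6,8] uncovered → point at 8; [10,13] uncovered → point at 13; [14,15] uncovered → point at 15; [19,20] uncovered → point at 20; [24,25] uncovered → point at 25; [28,29] uncovered → point at 29.
Points: 3, 8, 13, 15, 20, 25, 29 (7 total).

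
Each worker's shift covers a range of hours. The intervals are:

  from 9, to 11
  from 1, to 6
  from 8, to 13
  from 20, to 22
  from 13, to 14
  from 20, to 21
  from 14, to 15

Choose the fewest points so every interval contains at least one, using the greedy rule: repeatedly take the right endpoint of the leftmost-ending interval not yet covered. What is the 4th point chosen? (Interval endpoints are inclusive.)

21

Sorted: [1,6] [9,11] [8,13] [13,14] [14,15] [20,21] [20,22]
{[1,6]} hit by 6; {[9,11],[8,13]} hit by 11; {[13,14],[14,15]} hit by 14; {[20,21],[20,22]} hit by 21.
Points: 6, 11, 14, 21 (4 total).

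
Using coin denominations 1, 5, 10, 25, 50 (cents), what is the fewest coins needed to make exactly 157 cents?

6

157 = 3×50 + 1×5 + 2×1
Total coins = 3 + 1 + 2 = 6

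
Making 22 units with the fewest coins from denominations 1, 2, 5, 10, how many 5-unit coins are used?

22 − 2×10→2 − 1×2→0
Count of 5: 0

0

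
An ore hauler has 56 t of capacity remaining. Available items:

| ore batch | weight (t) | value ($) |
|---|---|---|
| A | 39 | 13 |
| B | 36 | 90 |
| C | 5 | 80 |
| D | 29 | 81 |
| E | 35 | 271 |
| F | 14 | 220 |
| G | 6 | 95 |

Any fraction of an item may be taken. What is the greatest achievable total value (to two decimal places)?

Order: C (80/5=16.00) > G (95/6=15.83) > F (220/14=15.71) > E (271/35=7.74) > D (81/29=2.79) > B (90/36=2.50) > A (13/39=0.33)
Fill: take C (5 @ 80) → take G (6 @ 95) → take F (14 @ 220) → take 31/35 of E → 240.03; 56/56 used.
Total value = 635.03

635.03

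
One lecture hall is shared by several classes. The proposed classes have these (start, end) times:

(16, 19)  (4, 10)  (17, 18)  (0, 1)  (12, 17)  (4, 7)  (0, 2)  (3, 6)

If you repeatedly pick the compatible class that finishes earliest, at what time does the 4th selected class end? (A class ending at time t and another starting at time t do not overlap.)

18

Sort by end time and greedily take each interval whose start is ≥ the last chosen end.
By end time: (0,1), (0,2), (3,6), (4,7), (4,10), (12,17), (17,18), (16,19).
Pick (0,1); next start ≥ 1 → (3,6); next start ≥ 6 → (12,17); next start ≥ 17 → (17,18).
Selected: (0,1) (3,6) (12,17) (17,18)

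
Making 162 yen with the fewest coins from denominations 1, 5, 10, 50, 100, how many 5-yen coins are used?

0

162 = 1×100 + 1×50 + 1×10 + 2×1
Count of 5: 0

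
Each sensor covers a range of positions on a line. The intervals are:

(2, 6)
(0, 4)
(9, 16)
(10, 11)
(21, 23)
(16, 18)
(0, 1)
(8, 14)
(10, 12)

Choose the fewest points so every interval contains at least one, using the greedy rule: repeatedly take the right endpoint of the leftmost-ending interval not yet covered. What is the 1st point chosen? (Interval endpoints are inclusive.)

1

Sort by right endpoint; whenever an interval is uncovered, place a point at its right end.
Sorted: [0,1] [0,4] [2,6] [10,11] [10,12] [8,14] [9,16] [16,18] [21,23]
{[0,1],[0,4]} hit by 1; {[2,6]} hit by 6; {[10,11],[10,12],[8,14],[9,16]} hit by 11; {[16,18]} hit by 18; {[21,23]} hit by 23.
Points: 1, 6, 11, 18, 23 (5 total).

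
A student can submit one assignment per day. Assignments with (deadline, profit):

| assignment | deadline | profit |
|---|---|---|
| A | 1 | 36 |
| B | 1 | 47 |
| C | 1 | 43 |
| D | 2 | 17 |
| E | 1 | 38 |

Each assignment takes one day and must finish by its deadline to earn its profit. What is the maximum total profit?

64

By profit: B(d1,47), C(d1,43), E(d1,38), A(d1,36), D(d2,17)
B→slot 1; C skipped; E skipped; A skipped; D→slot 2.
Profit = 47 + 17 = 64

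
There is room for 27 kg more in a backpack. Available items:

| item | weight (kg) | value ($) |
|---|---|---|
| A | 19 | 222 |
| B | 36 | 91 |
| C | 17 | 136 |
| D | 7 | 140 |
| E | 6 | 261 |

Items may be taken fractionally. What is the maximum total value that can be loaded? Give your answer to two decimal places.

564.58

Ratios (sorted): E 43.50, D 20.00, A 11.68, C 8.00, B 2.53
take E (6 @ 261); take D (7 @ 140); take 14/19 of A → 163.58. Capacity used 27/27.
Total value = 564.58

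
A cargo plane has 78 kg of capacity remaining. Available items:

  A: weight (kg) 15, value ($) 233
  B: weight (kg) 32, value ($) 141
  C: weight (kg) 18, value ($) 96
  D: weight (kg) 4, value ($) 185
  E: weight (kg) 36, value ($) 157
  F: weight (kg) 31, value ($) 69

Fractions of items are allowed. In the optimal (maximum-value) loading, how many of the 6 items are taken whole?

Greedy by value/weight ratio, highest first.
Order: D (185/4=46.25) > A (233/15=15.53) > C (96/18=5.33) > B (141/32=4.41) > E (157/36=4.36) > F (69/31=2.23)
Fill: take D (4 @ 185) → take A (15 @ 233) → take C (18 @ 96) → take B (32 @ 141) → take 9/36 of E → 39.25; 78/78 used.
4 item(s) taken whole; one partial (take 9/36 of E).

4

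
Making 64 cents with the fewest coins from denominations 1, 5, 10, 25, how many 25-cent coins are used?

64 − 2×25→14 − 1×10→4 − 4×1→0
Count of 25: 2

2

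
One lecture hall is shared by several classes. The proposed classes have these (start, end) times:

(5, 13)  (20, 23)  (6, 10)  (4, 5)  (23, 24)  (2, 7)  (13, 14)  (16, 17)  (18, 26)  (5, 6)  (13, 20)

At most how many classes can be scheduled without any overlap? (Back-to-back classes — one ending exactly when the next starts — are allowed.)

Sort by end time and greedily take each interval whose start is ≥ the last chosen end.
By end time: (4,5), (5,6), (2,7), (6,10), (5,13), (13,14), (16,17), (13,20), (20,23), (23,24), (18,26).
Pick (4,5); next start ≥ 5 → (5,6); next start ≥ 6 → (6,10); next start ≥ 10 → (13,14); next start ≥ 14 → (16,17); next start ≥ 17 → (20,23); next start ≥ 23 → (23,24).
Selected 7 classes.

7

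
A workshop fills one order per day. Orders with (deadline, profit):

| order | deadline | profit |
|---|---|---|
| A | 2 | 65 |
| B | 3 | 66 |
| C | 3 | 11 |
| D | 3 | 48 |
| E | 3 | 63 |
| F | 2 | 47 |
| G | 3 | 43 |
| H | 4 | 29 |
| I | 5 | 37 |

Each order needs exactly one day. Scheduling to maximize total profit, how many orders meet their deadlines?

Take jobs in profit order; each goes to the latest open slot no later than its deadline.
By profit: B(d3,66), A(d2,65), E(d3,63), D(d3,48), F(d2,47), G(d3,43), I(d5,37), H(d4,29), C(d3,11)
B→slot 3; A→slot 2; E→slot 1; D skipped; F skipped; G skipped; I→slot 5; H→slot 4; C skipped.
5 of 9 scheduled.

5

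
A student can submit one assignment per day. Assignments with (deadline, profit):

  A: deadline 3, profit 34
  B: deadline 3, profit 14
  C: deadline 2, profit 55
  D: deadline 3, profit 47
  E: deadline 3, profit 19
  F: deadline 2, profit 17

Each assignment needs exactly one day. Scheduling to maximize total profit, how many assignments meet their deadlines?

Take jobs in profit order; each goes to the latest open slot no later than its deadline.
Profit order: C=55 D=47 A=34 E=19 F=17 B=14
Assign: C→slot 2, D→slot 3, A→slot 1, E skipped, F skipped, B skipped.
Slots: [1:A] [2:C] [3:D]
3 of 6 scheduled.

3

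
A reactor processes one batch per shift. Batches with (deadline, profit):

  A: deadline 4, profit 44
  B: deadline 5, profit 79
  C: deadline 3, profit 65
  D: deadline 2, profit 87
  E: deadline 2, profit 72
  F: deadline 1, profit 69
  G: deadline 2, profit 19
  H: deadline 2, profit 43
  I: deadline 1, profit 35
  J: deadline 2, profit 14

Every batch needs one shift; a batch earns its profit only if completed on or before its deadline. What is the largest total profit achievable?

347

Sort by profit descending; place each in the latest free slot ≤ its deadline.
Profit order: D=87 B=79 E=72 F=69 C=65 A=44 H=43 I=35 G=19 J=14
Assign: D→slot 2, B→slot 5, E→slot 1, F skipped, C→slot 3, A→slot 4, H skipped, I skipped, G skipped, J skipped.
Slots: [1:E] [2:D] [3:C] [4:A] [5:B]
Profit = 72 + 87 + 65 + 44 + 79 = 347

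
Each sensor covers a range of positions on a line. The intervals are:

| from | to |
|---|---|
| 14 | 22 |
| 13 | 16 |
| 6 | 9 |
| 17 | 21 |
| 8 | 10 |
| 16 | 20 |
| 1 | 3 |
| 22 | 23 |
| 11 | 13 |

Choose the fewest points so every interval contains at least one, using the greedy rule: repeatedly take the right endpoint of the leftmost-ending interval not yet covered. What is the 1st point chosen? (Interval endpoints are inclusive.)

Sort by right endpoint; whenever an interval is uncovered, place a point at its right end.
By right end: [1,3]  [6,9]  [8,10]  [11,13]  [13,16]  [16,20]  [17,21]  [14,22]  [22,23]
[1,3] uncovered → point at 3; [6,9] uncovered → point at 9; [11,13] uncovered → point at 13; [16,20] uncovered → point at 20; [22,23] uncovered → point at 23.
Points: 3, 9, 13, 20, 23 (5 total).

3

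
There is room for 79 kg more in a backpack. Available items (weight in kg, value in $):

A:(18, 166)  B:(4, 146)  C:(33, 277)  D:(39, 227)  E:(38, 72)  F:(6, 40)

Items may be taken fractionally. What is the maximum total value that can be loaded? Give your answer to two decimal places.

733.77

Sort by value per unit weight and fill in that order.
Ratios (sorted): B 36.50, A 9.22, C 8.39, F 6.67, D 5.82, E 1.89
take B (4 @ 146); take A (18 @ 166); take C (33 @ 277); take F (6 @ 40); take 18/39 of D → 104.77. Capacity used 79/79.
Total value = 733.77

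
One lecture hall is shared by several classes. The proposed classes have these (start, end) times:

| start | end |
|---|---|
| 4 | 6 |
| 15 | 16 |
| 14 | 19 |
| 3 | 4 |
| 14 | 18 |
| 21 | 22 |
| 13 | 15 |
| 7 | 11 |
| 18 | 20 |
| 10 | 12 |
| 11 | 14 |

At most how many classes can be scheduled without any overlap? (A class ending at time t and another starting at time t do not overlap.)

7

Sorted by end: (3,4)  (4,6)  (7,11)  (10,12)  (11,14)  (13,15)  (15,16)  (14,18)  (14,19)  (18,20)  (21,22)
take (3,4); take (4,6); take (7,11); take (11,14); take (15,16); take (18,20); take (21,22).
Selected 7 classes.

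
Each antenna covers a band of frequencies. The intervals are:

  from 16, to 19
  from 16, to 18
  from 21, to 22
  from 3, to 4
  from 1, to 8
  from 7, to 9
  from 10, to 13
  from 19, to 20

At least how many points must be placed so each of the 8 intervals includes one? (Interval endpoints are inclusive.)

Sorted: [3,4] [1,8] [7,9] [10,13] [16,18] [16,19] [19,20] [21,22]
{[3,4],[1,8]} hit by 4; {[7,9]} hit by 9; {[10,13]} hit by 13; {[16,18],[16,19]} hit by 18; {[19,20]} hit by 20; {[21,22]} hit by 22.
Points: 4, 9, 13, 18, 20, 22 (6 total).

6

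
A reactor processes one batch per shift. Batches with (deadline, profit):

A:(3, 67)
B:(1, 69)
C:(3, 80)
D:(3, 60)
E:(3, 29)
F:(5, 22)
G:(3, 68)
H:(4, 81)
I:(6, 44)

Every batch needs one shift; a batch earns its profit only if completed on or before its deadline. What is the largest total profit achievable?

364

Sort by profit descending; place each in the latest free slot ≤ its deadline.
Profit order: H=81 C=80 B=69 G=68 A=67 D=60 I=44 E=29 F=22
Assign: H→slot 4, C→slot 3, B→slot 1, G→slot 2, A skipped, D skipped, I→slot 6, E skipped, F→slot 5.
Slots: [1:B] [2:G] [3:C] [4:H] [5:F] [6:I]
Profit = 69 + 68 + 80 + 81 + 22 + 44 = 364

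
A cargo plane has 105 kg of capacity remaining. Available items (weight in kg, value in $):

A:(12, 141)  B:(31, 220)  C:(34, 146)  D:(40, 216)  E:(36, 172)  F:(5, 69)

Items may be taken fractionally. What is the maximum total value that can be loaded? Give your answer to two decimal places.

Ratios (sorted): F 13.80, A 11.75, B 7.10, D 5.40, E 4.78, C 4.29
take F (5 @ 69); take A (12 @ 141); take B (31 @ 220); take D (40 @ 216); take 17/36 of E → 81.22. Capacity used 105/105.
Total value = 727.22

727.22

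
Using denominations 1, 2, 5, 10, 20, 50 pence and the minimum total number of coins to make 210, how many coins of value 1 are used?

Use the largest denomination that fits, subtract, and repeat.
210 − 4×50→10 − 1×10→0
Count of 1: 0

0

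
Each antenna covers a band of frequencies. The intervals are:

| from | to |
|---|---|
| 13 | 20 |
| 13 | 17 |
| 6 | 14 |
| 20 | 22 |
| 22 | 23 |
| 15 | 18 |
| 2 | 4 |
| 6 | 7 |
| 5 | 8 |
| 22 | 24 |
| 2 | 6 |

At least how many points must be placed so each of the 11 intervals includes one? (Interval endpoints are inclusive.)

Process intervals by earliest right end; each time one isn't hit yet, stab at its right endpoint.
By right end: [2,4]  [2,6]  [6,7]  [5,8]  [6,14]  [13,17]  [15,18]  [13,20]  [20,22]  [22,23]  [22,24]
[2,4] uncovered → point at 4; [6,7] uncovered → point at 7; [13,17] uncovered → point at 17; [20,22] uncovered → point at 22.
Points: 4, 7, 17, 22 (4 total).

4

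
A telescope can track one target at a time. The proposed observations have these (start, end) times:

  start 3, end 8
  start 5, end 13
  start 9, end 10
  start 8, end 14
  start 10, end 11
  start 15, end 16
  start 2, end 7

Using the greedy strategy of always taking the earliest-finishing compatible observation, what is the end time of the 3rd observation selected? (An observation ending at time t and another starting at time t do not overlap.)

11

Greedy by earliest finish: after sorting by end time, pick each interval compatible with the last pick.
By end time: (2,7), (3,8), (9,10), (10,11), (5,13), (8,14), (15,16).
Pick (2,7); next start ≥ 7 → (9,10); next start ≥ 10 → (10,11); next start ≥ 11 → (15,16).
Selected: (2,7) (9,10) (10,11) (15,16)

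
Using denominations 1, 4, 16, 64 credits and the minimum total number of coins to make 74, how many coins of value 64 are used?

Greedy: take as many of the largest coin as possible, then repeat with the remainder.
74 = 1×64 + 2×4 + 2×1
Count of 64: 1

1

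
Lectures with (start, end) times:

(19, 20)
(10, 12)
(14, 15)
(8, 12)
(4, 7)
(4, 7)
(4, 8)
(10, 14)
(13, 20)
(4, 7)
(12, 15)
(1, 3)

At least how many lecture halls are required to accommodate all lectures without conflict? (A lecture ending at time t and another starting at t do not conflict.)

4

starts: [1, 4, 4, 4, 4, 8, 10, 10, 12, 13, 14, 19]
ends:   [3, 7, 7, 7, 8, 12, 12, 14, 15, 15, 20, 20]
s1→1 e3→0 s4→1 s4→2 s4→3 s4→4  — peak 4.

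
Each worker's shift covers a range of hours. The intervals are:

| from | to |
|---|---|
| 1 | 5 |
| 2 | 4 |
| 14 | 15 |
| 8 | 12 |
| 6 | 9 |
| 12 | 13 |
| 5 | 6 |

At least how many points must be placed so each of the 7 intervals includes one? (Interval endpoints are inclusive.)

4

Sorted: [2,4] [1,5] [5,6] [6,9] [8,12] [12,13] [14,15]
{[2,4],[1,5]} hit by 4; {[5,6],[6,9]} hit by 6; {[8,12],[12,13]} hit by 12; {[14,15]} hit by 15.
Points: 4, 6, 12, 15 (4 total).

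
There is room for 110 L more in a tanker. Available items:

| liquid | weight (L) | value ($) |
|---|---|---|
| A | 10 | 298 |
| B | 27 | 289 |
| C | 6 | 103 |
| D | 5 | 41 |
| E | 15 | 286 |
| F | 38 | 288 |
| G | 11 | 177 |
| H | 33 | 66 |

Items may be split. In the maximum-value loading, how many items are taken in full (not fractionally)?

6

Greedy by value/weight ratio, highest first.
Ratios (sorted): A 29.80, E 19.07, C 17.17, G 16.09, B 10.70, D 8.20, F 7.58, H 2.00
take A (10 @ 298); take E (15 @ 286); take C (6 @ 103); take G (11 @ 177); take B (27 @ 289); take D (5 @ 41); take 36/38 of F → 272.84. Capacity used 110/110.
6 item(s) taken whole; one partial (take 36/38 of F).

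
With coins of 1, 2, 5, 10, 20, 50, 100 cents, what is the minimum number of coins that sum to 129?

5

129 − 1×100→29 − 1×20→9 − 1×5→4 − 2×2→0
Total coins = 1 + 1 + 1 + 2 = 5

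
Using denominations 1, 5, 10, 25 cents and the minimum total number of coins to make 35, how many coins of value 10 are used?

1

35 − 1×25→10 − 1×10→0
Count of 10: 1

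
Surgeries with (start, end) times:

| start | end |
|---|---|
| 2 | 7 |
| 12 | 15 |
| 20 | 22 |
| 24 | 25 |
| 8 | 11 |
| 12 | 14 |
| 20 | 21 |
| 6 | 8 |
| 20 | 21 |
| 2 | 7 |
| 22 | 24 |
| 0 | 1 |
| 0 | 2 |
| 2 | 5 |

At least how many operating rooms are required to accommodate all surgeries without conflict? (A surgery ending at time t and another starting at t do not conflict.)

3

Events (time:±→running): 0:+→1 0:+→2 1:-→1 2:-→0 2:+→1 2:+→2 2:+→3 … peak 3.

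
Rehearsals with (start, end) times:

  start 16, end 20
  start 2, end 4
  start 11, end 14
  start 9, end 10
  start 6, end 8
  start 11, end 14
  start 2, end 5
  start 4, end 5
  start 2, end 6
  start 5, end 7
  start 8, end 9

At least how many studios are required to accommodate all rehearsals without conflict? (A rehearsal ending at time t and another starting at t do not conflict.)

The answer is the maximum number of intervals overlapping at any instant.
Events (time:±→running): 2:+→1 2:+→2 2:+→3 … peak 3.

3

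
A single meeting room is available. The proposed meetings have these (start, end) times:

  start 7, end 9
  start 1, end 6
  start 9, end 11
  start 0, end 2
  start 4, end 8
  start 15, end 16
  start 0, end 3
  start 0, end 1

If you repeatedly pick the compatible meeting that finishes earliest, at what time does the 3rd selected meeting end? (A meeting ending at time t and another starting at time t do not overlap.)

Sort by end time and greedily take each interval whose start is ≥ the last chosen end.
By end time: (0,1), (0,2), (0,3), (1,6), (4,8), (7,9), (9,11), (15,16).
Pick (0,1); next start ≥ 1 → (1,6); next start ≥ 6 → (7,9); next start ≥ 9 → (9,11); next start ≥ 11 → (15,16).
Selected: (0,1) (1,6) (7,9) (9,11) (15,16)

9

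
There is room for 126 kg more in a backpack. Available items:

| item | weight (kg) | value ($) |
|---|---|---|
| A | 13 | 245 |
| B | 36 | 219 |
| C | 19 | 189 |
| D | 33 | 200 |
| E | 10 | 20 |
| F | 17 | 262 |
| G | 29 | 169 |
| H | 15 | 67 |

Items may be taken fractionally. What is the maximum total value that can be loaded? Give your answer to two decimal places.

Greedy by value/weight ratio, highest first.
Order: A (245/13=18.85) > F (262/17=15.41) > C (189/19=9.95) > B (219/36=6.08) > D (200/33=6.06) > G (169/29=5.83) > H (67/15=4.47) > E (20/10=2.00)
Fill: take A (13 @ 245) → take F (17 @ 262) → take C (19 @ 189) → take B (36 @ 219) → take D (33 @ 200) → take 8/29 of G → 46.62; 126/126 used.
Total value = 1161.62

1161.62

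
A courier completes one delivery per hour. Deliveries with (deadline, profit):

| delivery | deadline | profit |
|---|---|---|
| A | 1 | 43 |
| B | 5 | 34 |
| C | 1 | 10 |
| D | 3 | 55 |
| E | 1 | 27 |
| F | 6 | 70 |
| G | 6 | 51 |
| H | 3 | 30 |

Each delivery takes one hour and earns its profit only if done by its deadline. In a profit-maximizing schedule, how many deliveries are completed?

6

Profit order: F=70 D=55 G=51 A=43 B=34 H=30 E=27 C=10
Assign: F→slot 6, D→slot 3, G→slot 5, A→slot 1, B→slot 4, H→slot 2, E skipped, C skipped.
Slots: [1:A] [2:H] [3:D] [4:B] [5:G] [6:F]
6 of 8 scheduled.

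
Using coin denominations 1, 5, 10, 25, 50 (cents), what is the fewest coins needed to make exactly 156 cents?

156 = 3×50 + 1×5 + 1×1
Total coins = 3 + 1 + 1 = 5

5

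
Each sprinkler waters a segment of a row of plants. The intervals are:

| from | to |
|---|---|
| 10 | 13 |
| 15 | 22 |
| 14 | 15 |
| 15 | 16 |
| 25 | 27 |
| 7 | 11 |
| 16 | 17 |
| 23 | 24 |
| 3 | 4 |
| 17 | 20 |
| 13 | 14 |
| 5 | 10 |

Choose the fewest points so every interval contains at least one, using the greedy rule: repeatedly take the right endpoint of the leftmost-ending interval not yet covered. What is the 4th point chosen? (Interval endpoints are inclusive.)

16

Sort by right endpoint; whenever an interval is uncovered, place a point at its right end.
Sorted: [3,4] [5,10] [7,11] [10,13] [13,14] [14,15] [15,16] [16,17] [17,20] [15,22] [23,24] [25,27]
{[3,4]} hit by 4; {[5,10],[7,11],[10,13]} hit by 10; {[13,14],[14,15]} hit by 14; {[15,16],[16,17]} hit by 16; {[17,20],[15,22]} hit by 20; {[23,24]} hit by 24; {[25,27]} hit by 27.
Points: 4, 10, 14, 16, 20, 24, 27 (7 total).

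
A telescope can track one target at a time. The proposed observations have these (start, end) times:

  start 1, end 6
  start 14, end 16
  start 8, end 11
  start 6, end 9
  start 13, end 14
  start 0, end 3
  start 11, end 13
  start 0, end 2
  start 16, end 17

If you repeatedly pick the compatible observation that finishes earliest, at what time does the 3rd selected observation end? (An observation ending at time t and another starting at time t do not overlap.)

13

Greedy by earliest finish: after sorting by end time, pick each interval compatible with the last pick.
Sorted by end: (0,2)  (0,3)  (1,6)  (6,9)  (8,11)  (11,13)  (13,14)  (14,16)  (16,17)
take (0,2); skip (1,6); take (6,9); skip (8,11); take (11,13); take (13,14); take (14,16); take (16,17).
Selected: (0,2) (6,9) (11,13) (13,14) (14,16) (16,17)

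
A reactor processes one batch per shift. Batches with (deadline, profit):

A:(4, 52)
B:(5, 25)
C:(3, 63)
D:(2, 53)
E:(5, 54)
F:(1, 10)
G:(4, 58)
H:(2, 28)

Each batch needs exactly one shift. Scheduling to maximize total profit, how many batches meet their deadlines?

Sort by profit descending; place each in the latest free slot ≤ its deadline.
By profit: C(d3,63), G(d4,58), E(d5,54), D(d2,53), A(d4,52), H(d2,28), B(d5,25), F(d1,10)
C→slot 3; G→slot 4; E→slot 5; D→slot 2; A→slot 1; H skipped; B skipped; F skipped.
5 of 8 scheduled.

5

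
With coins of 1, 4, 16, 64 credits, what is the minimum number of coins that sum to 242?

8

Use the largest denomination that fits, subtract, and repeat.
242 − 3×64→50 − 3×16→2 − 2×1→0
Total coins = 3 + 3 + 2 = 8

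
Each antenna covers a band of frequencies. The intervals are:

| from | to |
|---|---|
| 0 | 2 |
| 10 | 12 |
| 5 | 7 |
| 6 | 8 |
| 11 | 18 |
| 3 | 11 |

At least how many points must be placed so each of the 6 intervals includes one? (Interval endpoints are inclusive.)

By right end: [0,2]  [5,7]  [6,8]  [3,11]  [10,12]  [11,18]
[0,2] uncovered → point at 2; [5,7] uncovered → point at 7; [10,12] uncovered → point at 12.
Points: 2, 7, 12 (3 total).

3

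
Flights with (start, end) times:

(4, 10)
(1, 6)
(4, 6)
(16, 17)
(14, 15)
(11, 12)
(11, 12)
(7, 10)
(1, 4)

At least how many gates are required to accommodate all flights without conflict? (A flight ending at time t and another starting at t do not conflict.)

3

Events (time:±→running): 1:+→1 1:+→2 4:-→1 4:+→2 4:+→3 … peak 3.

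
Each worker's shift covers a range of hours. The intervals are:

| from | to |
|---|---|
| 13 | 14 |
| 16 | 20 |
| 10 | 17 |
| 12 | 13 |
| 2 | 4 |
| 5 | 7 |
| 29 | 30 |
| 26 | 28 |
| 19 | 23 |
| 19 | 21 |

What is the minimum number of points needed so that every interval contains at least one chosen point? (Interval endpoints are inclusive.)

Process intervals by earliest right end; each time one isn't hit yet, stab at its right endpoint.
By right end: [2,4]  [5,7]  [12,13]  [13,14]  [10,17]  [16,20]  [19,21]  [19,23]  [26,28]  [29,30]
[2,4] uncovered → point at 4; [5,7] uncovered → point at 7; [12,13] uncovered → point at 13; [16,20] uncovered → point at 20; [26,28] uncovered → point at 28; [29,30] uncovered → point at 30.
Points: 4, 7, 13, 20, 28, 30 (6 total).

6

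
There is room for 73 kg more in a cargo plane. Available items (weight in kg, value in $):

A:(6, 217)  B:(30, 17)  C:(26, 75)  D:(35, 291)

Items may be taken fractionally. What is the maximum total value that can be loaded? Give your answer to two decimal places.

Order: A (217/6=36.17) > D (291/35=8.31) > C (75/26=2.88) > B (17/30=0.57)
Fill: take A (6 @ 217) → take D (35 @ 291) → take C (26 @ 75) → take 6/30 of B → 3.40; 73/73 used.
Total value = 586.40

586.40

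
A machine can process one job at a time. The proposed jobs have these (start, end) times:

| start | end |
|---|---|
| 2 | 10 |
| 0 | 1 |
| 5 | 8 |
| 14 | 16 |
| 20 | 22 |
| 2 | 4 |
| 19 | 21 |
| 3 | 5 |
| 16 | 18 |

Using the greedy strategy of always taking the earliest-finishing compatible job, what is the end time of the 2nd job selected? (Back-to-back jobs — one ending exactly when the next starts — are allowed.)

Sort by end time and greedily take each interval whose start is ≥ the last chosen end.
By end time: (0,1), (2,4), (3,5), (5,8), (2,10), (14,16), (16,18), (19,21), (20,22).
Pick (0,1); next start ≥ 1 → (2,4); next start ≥ 4 → (5,8); next start ≥ 8 → (14,16); next start ≥ 16 → (16,18); next start ≥ 18 → (19,21).
Selected: (0,1) (2,4) (5,8) (14,16) (16,18) (19,21)

4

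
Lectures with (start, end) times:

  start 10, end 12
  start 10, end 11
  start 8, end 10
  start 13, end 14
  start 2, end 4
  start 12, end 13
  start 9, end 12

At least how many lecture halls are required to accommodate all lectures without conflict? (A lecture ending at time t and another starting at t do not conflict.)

3

Count concurrent intervals with a sweep; the peak is the room count.
starts: [2, 8, 9, 10, 10, 12, 13]
ends:   [4, 10, 11, 12, 12, 13, 14]
s2→1 e4→0 s8→1 s9→2 e10→1 s10→2 s10→3  — peak 3.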